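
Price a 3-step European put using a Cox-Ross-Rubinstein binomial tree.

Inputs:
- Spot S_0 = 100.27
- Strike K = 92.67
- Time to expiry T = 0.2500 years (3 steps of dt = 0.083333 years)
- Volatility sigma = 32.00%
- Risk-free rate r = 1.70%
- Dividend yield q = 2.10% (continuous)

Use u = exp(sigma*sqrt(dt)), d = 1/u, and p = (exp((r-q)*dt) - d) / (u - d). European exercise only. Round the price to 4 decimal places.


dt = T/N = 0.083333
u = exp(sigma*sqrt(dt)) = 1.096777; d = 1/u = 0.911762
p = (exp((r-q)*dt) - d) / (u - d) = 0.475121
Discount per step: exp(-r*dt) = 0.998584
Stock lattice S(k, i) with i counting down-moves:
  k=0: S(0,0) = 100.2700
  k=1: S(1,0) = 109.9738; S(1,1) = 91.4224
  k=2: S(2,0) = 120.6168; S(2,1) = 100.2700; S(2,2) = 83.3555
  k=3: S(3,0) = 132.2898; S(3,1) = 109.9738; S(3,2) = 91.4224; S(3,3) = 76.0004
Terminal payoffs V(N, i) = max(K - S_T, 0):
  V(3,0) = 0.000000; V(3,1) = 0.000000; V(3,2) = 1.247602; V(3,3) = 16.669614
Backward induction: V(k, i) = exp(-r*dt) * [p * V(k+1, i) + (1-p) * V(k+1, i+1)].
  V(2,0) = exp(-r*dt) * [p*0.000000 + (1-p)*0.000000] = 0.000000
  V(2,1) = exp(-r*dt) * [p*0.000000 + (1-p)*1.247602] = 0.653913
  V(2,2) = exp(-r*dt) * [p*1.247602 + (1-p)*16.669614] = 9.329066
  V(1,0) = exp(-r*dt) * [p*0.000000 + (1-p)*0.653913] = 0.342739
  V(1,1) = exp(-r*dt) * [p*0.653913 + (1-p)*9.329066] = 5.199946
  V(0,0) = exp(-r*dt) * [p*0.342739 + (1-p)*5.199946] = 2.888091

Answer: Price = V(0,0) = 2.8881


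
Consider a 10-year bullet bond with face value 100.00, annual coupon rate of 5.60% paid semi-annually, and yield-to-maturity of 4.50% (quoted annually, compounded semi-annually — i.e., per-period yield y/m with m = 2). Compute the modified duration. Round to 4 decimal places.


Answer: Modified duration = 7.7229

Derivation:
Coupon per period c = face * coupon_rate / m = 2.800000
Periods per year m = 2; per-period yield y/m = 0.022500
Number of cashflows N = 20
Cashflows (t years, CF_t, discount factor 1/(1+y/m)^(m*t), PV):
  t = 0.5000: CF_t = 2.800000, DF = 0.977995, PV = 2.738386
  t = 1.0000: CF_t = 2.800000, DF = 0.956474, PV = 2.678128
  t = 1.5000: CF_t = 2.800000, DF = 0.935427, PV = 2.619196
  t = 2.0000: CF_t = 2.800000, DF = 0.914843, PV = 2.561561
  t = 2.5000: CF_t = 2.800000, DF = 0.894712, PV = 2.505194
  t = 3.0000: CF_t = 2.800000, DF = 0.875024, PV = 2.450068
  t = 3.5000: CF_t = 2.800000, DF = 0.855769, PV = 2.396154
  t = 4.0000: CF_t = 2.800000, DF = 0.836938, PV = 2.343427
  t = 4.5000: CF_t = 2.800000, DF = 0.818522, PV = 2.291861
  t = 5.0000: CF_t = 2.800000, DF = 0.800510, PV = 2.241428
  t = 5.5000: CF_t = 2.800000, DF = 0.782895, PV = 2.192106
  t = 6.0000: CF_t = 2.800000, DF = 0.765667, PV = 2.143869
  t = 6.5000: CF_t = 2.800000, DF = 0.748819, PV = 2.096693
  t = 7.0000: CF_t = 2.800000, DF = 0.732341, PV = 2.050556
  t = 7.5000: CF_t = 2.800000, DF = 0.716226, PV = 2.005434
  t = 8.0000: CF_t = 2.800000, DF = 0.700466, PV = 1.961304
  t = 8.5000: CF_t = 2.800000, DF = 0.685052, PV = 1.918146
  t = 9.0000: CF_t = 2.800000, DF = 0.669978, PV = 1.875937
  t = 9.5000: CF_t = 2.800000, DF = 0.655235, PV = 1.834658
  t = 10.0000: CF_t = 102.800000, DF = 0.640816, PV = 65.875933
Price P = sum_t PV_t = 108.780042
First compute Macaulay numerator sum_t t * PV_t:
  t * PV_t at t = 0.5000: 1.369193
  t * PV_t at t = 1.0000: 2.678128
  t * PV_t at t = 1.5000: 3.928795
  t * PV_t at t = 2.0000: 5.123123
  t * PV_t at t = 2.5000: 6.262986
  t * PV_t at t = 3.0000: 7.350204
  t * PV_t at t = 3.5000: 8.386541
  t * PV_t at t = 4.0000: 9.373709
  t * PV_t at t = 4.5000: 10.313372
  t * PV_t at t = 5.0000: 11.207142
  t * PV_t at t = 5.5000: 12.056583
  t * PV_t at t = 6.0000: 12.863214
  t * PV_t at t = 6.5000: 13.628507
  t * PV_t at t = 7.0000: 14.353891
  t * PV_t at t = 7.5000: 15.040752
  t * PV_t at t = 8.0000: 15.690434
  t * PV_t at t = 8.5000: 16.304241
  t * PV_t at t = 9.0000: 16.883436
  t * PV_t at t = 9.5000: 17.429247
  t * PV_t at t = 10.0000: 658.759333
Macaulay duration D = 859.002829 / 108.780042 = 7.896695
Modified duration = D / (1 + y/m) = 7.896695 / (1 + 0.022500) = 7.722929


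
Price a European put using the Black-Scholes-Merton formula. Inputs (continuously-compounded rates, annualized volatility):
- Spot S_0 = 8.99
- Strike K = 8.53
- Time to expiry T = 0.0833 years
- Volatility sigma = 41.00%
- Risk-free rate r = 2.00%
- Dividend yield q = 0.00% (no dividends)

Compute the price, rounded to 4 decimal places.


d1 = (ln(S/K) + (r - q + 0.5*sigma^2) * T) / (sigma * sqrt(T)) = 0.51710667
d2 = d1 - sigma * sqrt(T) = 0.39877354
exp(-rT) = 0.99833539; exp(-qT) = 1.00000000
P = K * exp(-rT) * N(-d2) - S_0 * exp(-qT) * N(-d1)
N(-d1) = 0.30254085; N(-d2) = 0.34503004
P = 8.5300 * 0.99833539 * 0.34503004 - 8.9900 * 1.00000000 * 0.30254085 = 0.2184

Answer: Price = 0.2184


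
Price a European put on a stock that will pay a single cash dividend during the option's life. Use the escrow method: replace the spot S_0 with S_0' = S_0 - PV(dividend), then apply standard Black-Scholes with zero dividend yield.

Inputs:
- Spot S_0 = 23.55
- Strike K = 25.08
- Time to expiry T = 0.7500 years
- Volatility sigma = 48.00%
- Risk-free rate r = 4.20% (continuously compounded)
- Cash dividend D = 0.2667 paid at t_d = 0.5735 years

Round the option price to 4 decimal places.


Answer: Price = 4.4446

Derivation:
PV(D) = D * exp(-r * t_d) = 0.2667 * 0.97620078 = 0.26035275
S_0' = S_0 - PV(D) = 23.5500 - 0.26035275 = 23.28964725
d1 = (ln(S_0'/K) + (r + sigma^2/2)*T) / (sigma*sqrt(T)) = 0.10545837
d2 = d1 - sigma*sqrt(T) = -0.31023382
exp(-rT) = 0.96899096
N(-d1) = 0.45800605; N(-d2) = 0.62180842
P = K * exp(-rT) * N(-d2) - S_0' * N(-d1) = 25.0800 * 0.96899096 * 0.62180842 - 23.28964725 * 0.45800605 = 4.4446


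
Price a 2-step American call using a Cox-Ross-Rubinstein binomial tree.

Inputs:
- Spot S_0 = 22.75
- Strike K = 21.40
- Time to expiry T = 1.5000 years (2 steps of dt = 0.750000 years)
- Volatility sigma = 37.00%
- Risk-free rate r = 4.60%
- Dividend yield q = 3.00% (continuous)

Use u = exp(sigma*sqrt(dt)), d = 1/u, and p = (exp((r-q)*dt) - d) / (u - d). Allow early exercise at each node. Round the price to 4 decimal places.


dt = T/N = 0.750000
u = exp(sigma*sqrt(dt)) = 1.377719; d = 1/u = 0.725837
p = (exp((r-q)*dt) - d) / (u - d) = 0.439090
Discount per step: exp(-r*dt) = 0.966088
Stock lattice S(k, i) with i counting down-moves:
  k=0: S(0,0) = 22.7500
  k=1: S(1,0) = 31.3431; S(1,1) = 16.5128
  k=2: S(2,0) = 43.1820; S(2,1) = 22.7500; S(2,2) = 11.9856
Terminal payoffs V(N, i) = max(S_T - K, 0):
  V(2,0) = 21.782009; V(2,1) = 1.350000; V(2,2) = 0.000000
Backward induction: V(k, i) = exp(-r*dt) * [p * V(k+1, i) + (1-p) * V(k+1, i+1)]; then take max(V_cont, immediate exercise) for American.
  V(1,0) = exp(-r*dt) * [p*21.782009 + (1-p)*1.350000] = 9.971477; exercise = 9.943112; V(1,0) = max -> 9.971477
  V(1,1) = exp(-r*dt) * [p*1.350000 + (1-p)*0.000000] = 0.572670; exercise = 0.000000; V(1,1) = max -> 0.572670
  V(0,0) = exp(-r*dt) * [p*9.971477 + (1-p)*0.572670] = 4.540223; exercise = 1.350000; V(0,0) = max -> 4.540223

Answer: Price = V(0,0) = 4.5402


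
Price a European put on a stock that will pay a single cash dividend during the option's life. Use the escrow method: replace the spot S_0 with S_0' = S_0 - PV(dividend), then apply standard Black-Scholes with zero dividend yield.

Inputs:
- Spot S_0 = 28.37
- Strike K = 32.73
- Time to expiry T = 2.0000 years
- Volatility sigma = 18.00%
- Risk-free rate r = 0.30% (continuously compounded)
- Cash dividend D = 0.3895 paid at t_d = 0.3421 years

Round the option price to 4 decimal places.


PV(D) = D * exp(-r * t_d) = 0.3895 * 0.99897423 = 0.38910046
S_0' = S_0 - PV(D) = 28.3700 - 0.38910046 = 27.98089954
d1 = (ln(S_0'/K) + (r + sigma^2/2)*T) / (sigma*sqrt(T)) = -0.46500116
d2 = d1 - sigma*sqrt(T) = -0.71955960
exp(-rT) = 0.99401796
N(-d1) = 0.67903469; N(-d2) = 0.76410190
P = K * exp(-rT) * N(-d2) - S_0' * N(-d1) = 32.7300 * 0.99401796 * 0.76410190 - 27.98089954 * 0.67903469 = 5.8594

Answer: Price = 5.8594


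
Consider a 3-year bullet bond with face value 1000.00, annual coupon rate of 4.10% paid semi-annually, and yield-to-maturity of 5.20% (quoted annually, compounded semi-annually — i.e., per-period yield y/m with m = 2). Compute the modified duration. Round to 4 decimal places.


Answer: Modified duration = 2.7784

Derivation:
Coupon per period c = face * coupon_rate / m = 20.500000
Periods per year m = 2; per-period yield y/m = 0.026000
Number of cashflows N = 6
Cashflows (t years, CF_t, discount factor 1/(1+y/m)^(m*t), PV):
  t = 0.5000: CF_t = 20.500000, DF = 0.974659, PV = 19.980507
  t = 1.0000: CF_t = 20.500000, DF = 0.949960, PV = 19.474178
  t = 1.5000: CF_t = 20.500000, DF = 0.925887, PV = 18.980680
  t = 2.0000: CF_t = 20.500000, DF = 0.902424, PV = 18.499689
  t = 2.5000: CF_t = 20.500000, DF = 0.879555, PV = 18.030886
  t = 3.0000: CF_t = 1020.500000, DF = 0.857266, PV = 874.840428
Price P = sum_t PV_t = 969.806368
First compute Macaulay numerator sum_t t * PV_t:
  t * PV_t at t = 0.5000: 9.990253
  t * PV_t at t = 1.0000: 19.474178
  t * PV_t at t = 1.5000: 28.471021
  t * PV_t at t = 2.0000: 36.999377
  t * PV_t at t = 2.5000: 45.077214
  t * PV_t at t = 3.0000: 2624.521284
Macaulay duration D = 2764.533328 / 969.806368 = 2.850603
Modified duration = D / (1 + y/m) = 2.850603 / (1 + 0.026000) = 2.778366


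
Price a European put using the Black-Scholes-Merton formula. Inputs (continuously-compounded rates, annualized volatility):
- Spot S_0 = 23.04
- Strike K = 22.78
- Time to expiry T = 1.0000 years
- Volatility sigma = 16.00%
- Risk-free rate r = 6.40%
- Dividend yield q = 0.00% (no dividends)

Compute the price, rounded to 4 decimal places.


d1 = (ln(S/K) + (r - q + 0.5*sigma^2) * T) / (sigma * sqrt(T)) = 0.55093049
d2 = d1 - sigma * sqrt(T) = 0.39093049
exp(-rT) = 0.93800500; exp(-qT) = 1.00000000
P = K * exp(-rT) * N(-d2) - S_0 * exp(-qT) * N(-d1)
N(-d1) = 0.29084066; N(-d2) = 0.34792431
P = 22.7800 * 0.93800500 * 0.34792431 - 23.0400 * 1.00000000 * 0.29084066 = 0.7334

Answer: Price = 0.7334


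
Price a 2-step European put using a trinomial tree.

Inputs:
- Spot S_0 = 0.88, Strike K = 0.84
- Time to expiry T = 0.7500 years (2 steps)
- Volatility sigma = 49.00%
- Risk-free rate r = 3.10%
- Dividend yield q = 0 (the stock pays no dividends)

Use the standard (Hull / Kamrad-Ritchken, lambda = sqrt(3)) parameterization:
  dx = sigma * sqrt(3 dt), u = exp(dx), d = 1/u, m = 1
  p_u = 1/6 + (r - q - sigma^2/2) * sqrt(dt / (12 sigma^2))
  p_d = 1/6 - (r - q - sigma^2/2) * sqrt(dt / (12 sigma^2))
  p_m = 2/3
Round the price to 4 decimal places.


dt = T/N = 0.375000; dx = sigma*sqrt(3*dt) = 0.519723
u = exp(dx) = 1.681563; d = 1/u = 0.594685
p_u = 0.134540, p_m = 0.666667, p_d = 0.198793
Discount per step: exp(-r*dt) = 0.988442
Stock lattice S(k, j) with j the centered position index:
  k=0: S(0,+0) = 0.8800
  k=1: S(1,-1) = 0.5233; S(1,+0) = 0.8800; S(1,+1) = 1.4798
  k=2: S(2,-2) = 0.3112; S(2,-1) = 0.5233; S(2,+0) = 0.8800; S(2,+1) = 1.4798; S(2,+2) = 2.4883
Terminal payoffs V(N, j) = max(K - S_T, 0):
  V(2,-2) = 0.528788; V(2,-1) = 0.316677; V(2,+0) = 0.000000; V(2,+1) = 0.000000; V(2,+2) = 0.000000
Backward induction: V(k, j) = exp(-r*dt) * [p_u * V(k+1, j+1) + p_m * V(k+1, j) + p_d * V(k+1, j-1)]
  V(1,-1) = exp(-r*dt) * [p_u*0.000000 + p_m*0.316677 + p_d*0.528788] = 0.312583
  V(1,+0) = exp(-r*dt) * [p_u*0.000000 + p_m*0.000000 + p_d*0.316677] = 0.062226
  V(1,+1) = exp(-r*dt) * [p_u*0.000000 + p_m*0.000000 + p_d*0.000000] = 0.000000
  V(0,+0) = exp(-r*dt) * [p_u*0.000000 + p_m*0.062226 + p_d*0.312583] = 0.102425

Answer: Price = V(0,0) = 0.1024


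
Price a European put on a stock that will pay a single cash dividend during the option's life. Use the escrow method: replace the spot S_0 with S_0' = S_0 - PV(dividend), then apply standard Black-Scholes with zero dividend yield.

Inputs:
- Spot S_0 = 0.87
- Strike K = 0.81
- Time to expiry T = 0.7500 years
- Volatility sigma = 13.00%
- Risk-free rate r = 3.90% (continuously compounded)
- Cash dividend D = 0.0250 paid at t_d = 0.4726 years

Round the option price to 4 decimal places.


Answer: Price = 0.0145

Derivation:
PV(D) = D * exp(-r * t_d) = 0.0250 * 0.98173742 = 0.02454344
S_0' = S_0 - PV(D) = 0.8700 - 0.02454344 = 0.84545656
d1 = (ln(S_0'/K) + (r + sigma^2/2)*T) / (sigma*sqrt(T)) = 0.69664013
d2 = d1 - sigma*sqrt(T) = 0.58405683
exp(-rT) = 0.97117364
N(-d1) = 0.24301402; N(-d2) = 0.27959104
P = K * exp(-rT) * N(-d2) - S_0' * N(-d1) = 0.8100 * 0.97117364 * 0.27959104 - 0.84545656 * 0.24301402 = 0.0145


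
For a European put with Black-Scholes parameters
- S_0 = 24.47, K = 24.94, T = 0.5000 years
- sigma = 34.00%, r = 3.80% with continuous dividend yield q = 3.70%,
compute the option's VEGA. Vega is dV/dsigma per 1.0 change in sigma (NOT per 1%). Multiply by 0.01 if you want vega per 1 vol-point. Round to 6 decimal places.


Answer: Vega = 6.770024

Derivation:
d1 = 0.0431540497; d2 = -0.1972622559
phi(d1) = 0.3985709838; exp(-qT) = 0.9816700746; exp(-rT) = 0.9811793622
Vega = S * exp(-qT) * phi(d1) * sqrt(T) = 24.4700 * 0.9816700746 * 0.3985709838 * 0.7071067812 = 6.770024


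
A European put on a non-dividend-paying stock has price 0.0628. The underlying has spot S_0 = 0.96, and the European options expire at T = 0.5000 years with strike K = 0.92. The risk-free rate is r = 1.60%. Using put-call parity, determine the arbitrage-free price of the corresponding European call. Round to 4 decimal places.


Put-call parity: C - P = S_0 * exp(-qT) - K * exp(-rT).
S_0 * exp(-qT) = 0.9600 * 1.00000000 = 0.96000000
K * exp(-rT) = 0.9200 * 0.99203191 = 0.91266936
C = P + S*exp(-qT) - K*exp(-rT)
C = 0.0628 + 0.96000000 - 0.91266936 = 0.1101

Answer: Call price = 0.1101


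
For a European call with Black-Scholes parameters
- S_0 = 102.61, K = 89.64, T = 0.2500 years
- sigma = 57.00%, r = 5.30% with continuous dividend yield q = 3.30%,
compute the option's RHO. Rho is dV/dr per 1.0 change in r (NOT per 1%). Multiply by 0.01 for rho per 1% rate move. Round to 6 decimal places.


d1 = 0.6341973507; d2 = 0.3491973507
phi(d1) = 0.3262661978; exp(-qT) = 0.9917839379; exp(-rT) = 0.9868373948
N(d2) = 0.6365294225
Rho = K*T*exp(-rT)*N(d2) = 89.6400 * 0.2500 * 0.9868373948 * 0.6365294225 = 14.076865

Answer: Rho = 14.076865


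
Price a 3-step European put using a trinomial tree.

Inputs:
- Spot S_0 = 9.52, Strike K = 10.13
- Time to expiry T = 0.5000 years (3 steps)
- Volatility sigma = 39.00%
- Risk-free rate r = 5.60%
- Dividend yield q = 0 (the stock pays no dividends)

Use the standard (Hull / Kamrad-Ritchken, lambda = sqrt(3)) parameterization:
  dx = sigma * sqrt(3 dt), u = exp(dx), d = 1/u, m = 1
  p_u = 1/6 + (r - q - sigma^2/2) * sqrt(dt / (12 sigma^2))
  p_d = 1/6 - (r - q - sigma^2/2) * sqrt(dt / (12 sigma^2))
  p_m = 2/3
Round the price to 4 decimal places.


dt = T/N = 0.166667; dx = sigma*sqrt(3*dt) = 0.275772
u = exp(dx) = 1.317547; d = 1/u = 0.758986
p_u = 0.160608, p_m = 0.666667, p_d = 0.172725
Discount per step: exp(-r*dt) = 0.990710
Stock lattice S(k, j) with j the centered position index:
  k=0: S(0,+0) = 9.5200
  k=1: S(1,-1) = 7.2255; S(1,+0) = 9.5200; S(1,+1) = 12.5430
  k=2: S(2,-2) = 5.4841; S(2,-1) = 7.2255; S(2,+0) = 9.5200; S(2,+1) = 12.5430; S(2,+2) = 16.5261
  k=3: S(3,-3) = 4.1624; S(3,-2) = 5.4841; S(3,-1) = 7.2255; S(3,+0) = 9.5200; S(3,+1) = 12.5430; S(3,+2) = 16.5261; S(3,+3) = 21.7739
Terminal payoffs V(N, j) = max(K - S_T, 0):
  V(3,-3) = 5.967650; V(3,-2) = 4.645908; V(3,-1) = 2.904451; V(3,+0) = 0.610000; V(3,+1) = 0.000000; V(3,+2) = 0.000000; V(3,+3) = 0.000000
Backward induction: V(k, j) = exp(-r*dt) * [p_u * V(k+1, j+1) + p_m * V(k+1, j) + p_d * V(k+1, j-1)]
  V(2,-2) = exp(-r*dt) * [p_u*2.904451 + p_m*4.645908 + p_d*5.967650] = 4.551832
  V(2,-1) = exp(-r*dt) * [p_u*0.610000 + p_m*2.904451 + p_d*4.645908] = 2.810385
  V(2,+0) = exp(-r*dt) * [p_u*0.000000 + p_m*0.610000 + p_d*2.904451] = 0.899901
  V(2,+1) = exp(-r*dt) * [p_u*0.000000 + p_m*0.000000 + p_d*0.610000] = 0.104384
  V(2,+2) = exp(-r*dt) * [p_u*0.000000 + p_m*0.000000 + p_d*0.000000] = 0.000000
  V(1,-1) = exp(-r*dt) * [p_u*0.899901 + p_m*2.810385 + p_d*4.551832] = 2.778286
  V(1,+0) = exp(-r*dt) * [p_u*0.104384 + p_m*0.899901 + p_d*2.810385] = 1.091885
  V(1,+1) = exp(-r*dt) * [p_u*0.000000 + p_m*0.104384 + p_d*0.899901] = 0.222934
  V(0,+0) = exp(-r*dt) * [p_u*0.222934 + p_m*1.091885 + p_d*2.778286] = 1.232056

Answer: Price = V(0,0) = 1.2321


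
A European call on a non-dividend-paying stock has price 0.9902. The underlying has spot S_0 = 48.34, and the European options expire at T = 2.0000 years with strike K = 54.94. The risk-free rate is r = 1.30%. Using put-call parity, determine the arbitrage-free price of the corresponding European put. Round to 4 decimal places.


Answer: Put price = 6.1802

Derivation:
Put-call parity: C - P = S_0 * exp(-qT) - K * exp(-rT).
S_0 * exp(-qT) = 48.3400 * 1.00000000 = 48.34000000
K * exp(-rT) = 54.9400 * 0.97433509 = 53.52996982
P = C - S*exp(-qT) + K*exp(-rT)
P = 0.9902 - 48.34000000 + 53.52996982 = 6.1802


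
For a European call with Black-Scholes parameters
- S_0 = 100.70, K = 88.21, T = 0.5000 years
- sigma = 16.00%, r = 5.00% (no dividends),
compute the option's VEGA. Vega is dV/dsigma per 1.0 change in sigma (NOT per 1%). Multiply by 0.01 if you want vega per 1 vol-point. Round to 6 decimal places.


d1 = 1.4480262106; d2 = 1.3348891256
phi(d1) = 0.1398299152; exp(-qT) = 1.0000000000; exp(-rT) = 0.9753099120
Vega = S * exp(-qT) * phi(d1) * sqrt(T) = 100.7000 * 1.0000000000 * 0.1398299152 * 0.7071067812 = 9.956680

Answer: Vega = 9.956680


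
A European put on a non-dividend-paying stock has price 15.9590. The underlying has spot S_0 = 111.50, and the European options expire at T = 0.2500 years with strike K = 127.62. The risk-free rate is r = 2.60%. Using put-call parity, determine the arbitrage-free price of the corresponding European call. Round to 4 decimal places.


Answer: Call price = 0.6658

Derivation:
Put-call parity: C - P = S_0 * exp(-qT) - K * exp(-rT).
S_0 * exp(-qT) = 111.5000 * 1.00000000 = 111.50000000
K * exp(-rT) = 127.6200 * 0.99352108 = 126.79316014
C = P + S*exp(-qT) - K*exp(-rT)
C = 15.9590 + 111.50000000 - 126.79316014 = 0.6658


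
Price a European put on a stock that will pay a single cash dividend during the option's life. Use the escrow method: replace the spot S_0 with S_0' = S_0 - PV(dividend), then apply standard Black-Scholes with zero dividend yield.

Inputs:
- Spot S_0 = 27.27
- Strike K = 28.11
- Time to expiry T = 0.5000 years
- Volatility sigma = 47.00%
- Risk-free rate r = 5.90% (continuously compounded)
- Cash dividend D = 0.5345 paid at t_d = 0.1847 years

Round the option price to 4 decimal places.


Answer: Price = 3.8481

Derivation:
PV(D) = D * exp(-r * t_d) = 0.5345 * 0.98916186 = 0.52870701
S_0' = S_0 - PV(D) = 27.2700 - 0.52870701 = 26.74129299
d1 = (ln(S_0'/K) + (r + sigma^2/2)*T) / (sigma*sqrt(T)) = 0.10473768
d2 = d1 - sigma*sqrt(T) = -0.22760251
exp(-rT) = 0.97093088
N(-d1) = 0.45829198; N(-d2) = 0.59002237
P = K * exp(-rT) * N(-d2) - S_0' * N(-d1) = 28.1100 * 0.97093088 * 0.59002237 - 26.74129299 * 0.45829198 = 3.8481


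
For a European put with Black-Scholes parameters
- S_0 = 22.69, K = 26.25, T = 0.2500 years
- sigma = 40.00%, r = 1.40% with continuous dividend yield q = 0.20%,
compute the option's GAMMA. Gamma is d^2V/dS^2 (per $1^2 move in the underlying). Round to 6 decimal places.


Answer: Gamma = 0.072785

Derivation:
d1 = -0.6137084512; d2 = -0.8137084512
phi(d1) = 0.3304639956; exp(-qT) = 0.9995001250; exp(-rT) = 0.9965061179
Gamma = exp(-qT) * phi(d1) / (S * sigma * sqrt(T)) = 0.9995001250 * 0.3304639956 / (22.6900 * 0.4000 * 0.5000000000) = 0.072785


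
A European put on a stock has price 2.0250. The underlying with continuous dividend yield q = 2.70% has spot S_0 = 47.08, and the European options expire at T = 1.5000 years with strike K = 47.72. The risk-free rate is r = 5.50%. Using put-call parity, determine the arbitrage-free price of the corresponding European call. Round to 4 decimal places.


Answer: Call price = 3.2952

Derivation:
Put-call parity: C - P = S_0 * exp(-qT) - K * exp(-rT).
S_0 * exp(-qT) = 47.0800 * 0.96030916 = 45.21135547
K * exp(-rT) = 47.7200 * 0.92081144 = 43.94112181
C = P + S*exp(-qT) - K*exp(-rT)
C = 2.0250 + 45.21135547 - 43.94112181 = 3.2952


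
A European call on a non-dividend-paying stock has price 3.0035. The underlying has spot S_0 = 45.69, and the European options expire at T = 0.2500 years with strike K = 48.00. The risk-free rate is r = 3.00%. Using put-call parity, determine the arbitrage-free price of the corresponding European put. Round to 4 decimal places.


Put-call parity: C - P = S_0 * exp(-qT) - K * exp(-rT).
S_0 * exp(-qT) = 45.6900 * 1.00000000 = 45.69000000
K * exp(-rT) = 48.0000 * 0.99252805 = 47.64134663
P = C - S*exp(-qT) + K*exp(-rT)
P = 3.0035 - 45.69000000 + 47.64134663 = 4.9548

Answer: Put price = 4.9548


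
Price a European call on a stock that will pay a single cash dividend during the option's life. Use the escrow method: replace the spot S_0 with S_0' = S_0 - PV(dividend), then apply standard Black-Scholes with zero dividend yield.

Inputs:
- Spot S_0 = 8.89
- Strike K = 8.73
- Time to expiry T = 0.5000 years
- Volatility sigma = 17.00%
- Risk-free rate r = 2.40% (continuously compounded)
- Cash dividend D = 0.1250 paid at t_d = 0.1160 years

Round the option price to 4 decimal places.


PV(D) = D * exp(-r * t_d) = 0.1250 * 0.99721987 = 0.12465248
S_0' = S_0 - PV(D) = 8.8900 - 0.12465248 = 8.76534752
d1 = (ln(S_0'/K) + (r + sigma^2/2)*T) / (sigma*sqrt(T)) = 0.19354591
d2 = d1 - sigma*sqrt(T) = 0.07333775
exp(-rT) = 0.98807171
N(d1) = 0.57673427; N(d2) = 0.52923133
C = S_0' * N(d1) - K * exp(-rT) * N(d2) = 8.76534752 * 0.57673427 - 8.7300 * 0.98807171 * 0.52923133 = 0.4902

Answer: Price = 0.4902


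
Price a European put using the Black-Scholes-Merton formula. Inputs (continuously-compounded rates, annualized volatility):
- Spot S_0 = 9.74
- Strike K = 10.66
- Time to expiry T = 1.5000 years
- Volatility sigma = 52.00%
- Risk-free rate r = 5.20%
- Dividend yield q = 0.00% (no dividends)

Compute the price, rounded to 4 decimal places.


Answer: Price = 2.5090

Derivation:
d1 = (ln(S/K) + (r - q + 0.5*sigma^2) * T) / (sigma * sqrt(T)) = 0.29918743
d2 = d1 - sigma * sqrt(T) = -0.33767991
exp(-rT) = 0.92496443; exp(-qT) = 1.00000000
P = K * exp(-rT) * N(-d2) - S_0 * exp(-qT) * N(-d1)
N(-d1) = 0.38239852; N(-d2) = 0.63219779
P = 10.6600 * 0.92496443 * 0.63219779 - 9.7400 * 1.00000000 * 0.38239852 = 2.5090


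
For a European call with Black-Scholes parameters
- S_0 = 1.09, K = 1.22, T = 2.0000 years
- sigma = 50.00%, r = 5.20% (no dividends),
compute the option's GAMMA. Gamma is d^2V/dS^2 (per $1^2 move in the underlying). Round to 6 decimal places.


Answer: Gamma = 0.488321

Derivation:
d1 = 0.3412876866; d2 = -0.3658190946
phi(d1) = 0.3763720329; exp(-qT) = 1.0000000000; exp(-rT) = 0.9012252974
Gamma = exp(-qT) * phi(d1) / (S * sigma * sqrt(T)) = 1.0000000000 * 0.3763720329 / (1.0900 * 0.5000 * 1.4142135624) = 0.488321


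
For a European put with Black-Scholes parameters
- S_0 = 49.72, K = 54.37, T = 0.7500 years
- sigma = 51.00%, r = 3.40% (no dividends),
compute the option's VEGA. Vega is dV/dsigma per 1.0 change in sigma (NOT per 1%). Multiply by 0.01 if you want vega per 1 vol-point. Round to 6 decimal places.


d1 = 0.0761473734; d2 = -0.3655255826
phi(d1) = 0.3977873375; exp(-qT) = 1.0000000000; exp(-rT) = 0.9748223790
Vega = S * exp(-qT) * phi(d1) * sqrt(T) = 49.7200 * 1.0000000000 * 0.3977873375 * 0.8660254038 = 17.128239

Answer: Vega = 17.128239


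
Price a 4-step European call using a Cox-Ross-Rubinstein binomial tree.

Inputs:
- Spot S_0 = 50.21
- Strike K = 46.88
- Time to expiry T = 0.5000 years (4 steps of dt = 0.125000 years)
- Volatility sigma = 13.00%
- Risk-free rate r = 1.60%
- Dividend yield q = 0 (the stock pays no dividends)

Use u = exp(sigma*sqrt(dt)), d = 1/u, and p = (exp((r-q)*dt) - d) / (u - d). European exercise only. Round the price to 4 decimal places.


dt = T/N = 0.125000
u = exp(sigma*sqrt(dt)) = 1.047035; d = 1/u = 0.955078
p = (exp((r-q)*dt) - d) / (u - d) = 0.510283
Discount per step: exp(-r*dt) = 0.998002
Stock lattice S(k, i) with i counting down-moves:
  k=0: S(0,0) = 50.2100
  k=1: S(1,0) = 52.5716; S(1,1) = 47.9545
  k=2: S(2,0) = 55.0443; S(2,1) = 50.2100; S(2,2) = 45.8003
  k=3: S(3,0) = 57.6333; S(3,1) = 52.5716; S(3,2) = 47.9545; S(3,3) = 43.7429
  k=4: S(4,0) = 60.3440; S(4,1) = 55.0443; S(4,2) = 50.2100; S(4,3) = 45.8003; S(4,4) = 41.7779
Terminal payoffs V(N, i) = max(S_T - K, 0):
  V(4,0) = 13.464027; V(4,1) = 8.164288; V(4,2) = 3.330000; V(4,3) = 0.000000; V(4,4) = 0.000000
Backward induction: V(k, i) = exp(-r*dt) * [p * V(k+1, i) + (1-p) * V(k+1, i+1)].
  V(3,0) = exp(-r*dt) * [p*13.464027 + (1-p)*8.164288] = 10.846938
  V(3,1) = exp(-r*dt) * [p*8.164288 + (1-p)*3.330000] = 5.785272
  V(3,2) = exp(-r*dt) * [p*3.330000 + (1-p)*0.000000] = 1.695847
  V(3,3) = exp(-r*dt) * [p*0.000000 + (1-p)*0.000000] = 0.000000
  V(2,0) = exp(-r*dt) * [p*10.846938 + (1-p)*5.785272] = 8.351433
  V(2,1) = exp(-r*dt) * [p*5.785272 + (1-p)*1.695847] = 3.775052
  V(2,2) = exp(-r*dt) * [p*1.695847 + (1-p)*0.000000] = 0.863632
  V(1,0) = exp(-r*dt) * [p*8.351433 + (1-p)*3.775052] = 6.098092
  V(1,1) = exp(-r*dt) * [p*3.775052 + (1-p)*0.863632] = 2.344586
  V(0,0) = exp(-r*dt) * [p*6.098092 + (1-p)*2.344586] = 4.251424

Answer: Price = V(0,0) = 4.2514


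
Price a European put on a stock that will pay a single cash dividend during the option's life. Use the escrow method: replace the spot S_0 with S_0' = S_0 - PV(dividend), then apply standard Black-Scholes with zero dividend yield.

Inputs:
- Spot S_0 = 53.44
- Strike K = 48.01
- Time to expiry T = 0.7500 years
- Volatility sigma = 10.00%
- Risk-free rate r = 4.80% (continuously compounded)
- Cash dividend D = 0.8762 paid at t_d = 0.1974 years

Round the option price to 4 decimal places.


Answer: Price = 0.1358

Derivation:
PV(D) = D * exp(-r * t_d) = 0.8762 * 0.99056955 = 0.86793704
S_0' = S_0 - PV(D) = 53.4400 - 0.86793704 = 52.57206296
d1 = (ln(S_0'/K) + (r + sigma^2/2)*T) / (sigma*sqrt(T)) = 1.50717904
d2 = d1 - sigma*sqrt(T) = 1.42057650
exp(-rT) = 0.96464029
N(-d1) = 0.06588239; N(-d2) = 0.07771996
P = K * exp(-rT) * N(-d2) - S_0' * N(-d1) = 48.0100 * 0.96464029 * 0.07771996 - 52.57206296 * 0.06588239 = 0.1358


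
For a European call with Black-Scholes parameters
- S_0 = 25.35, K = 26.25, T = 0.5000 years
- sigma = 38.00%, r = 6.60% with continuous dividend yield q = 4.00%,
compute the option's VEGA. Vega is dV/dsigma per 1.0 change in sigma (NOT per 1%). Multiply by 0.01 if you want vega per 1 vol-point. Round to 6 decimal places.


Answer: Vega = 6.999703

Derivation:
d1 = 0.0528943449; d2 = -0.2158062319
phi(d1) = 0.3983845879; exp(-qT) = 0.9801986733; exp(-rT) = 0.9675385596
Vega = S * exp(-qT) * phi(d1) * sqrt(T) = 25.3500 * 0.9801986733 * 0.3983845879 * 0.7071067812 = 6.999703


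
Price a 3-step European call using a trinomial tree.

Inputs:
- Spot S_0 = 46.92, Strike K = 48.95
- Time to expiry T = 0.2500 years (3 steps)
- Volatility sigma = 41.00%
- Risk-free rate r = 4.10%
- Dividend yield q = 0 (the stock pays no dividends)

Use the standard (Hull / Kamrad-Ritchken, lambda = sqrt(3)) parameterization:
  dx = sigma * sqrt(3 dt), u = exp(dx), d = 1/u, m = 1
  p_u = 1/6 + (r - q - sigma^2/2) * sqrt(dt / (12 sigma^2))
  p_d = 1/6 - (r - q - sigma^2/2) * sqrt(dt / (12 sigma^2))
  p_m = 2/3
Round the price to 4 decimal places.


dt = T/N = 0.083333; dx = sigma*sqrt(3*dt) = 0.205000
u = exp(dx) = 1.227525; d = 1/u = 0.814647
p_u = 0.157917, p_m = 0.666667, p_d = 0.175417
Discount per step: exp(-r*dt) = 0.996589
Stock lattice S(k, j) with j the centered position index:
  k=0: S(0,+0) = 46.9200
  k=1: S(1,-1) = 38.2233; S(1,+0) = 46.9200; S(1,+1) = 57.5955
  k=2: S(2,-2) = 31.1385; S(2,-1) = 38.2233; S(2,+0) = 46.9200; S(2,+1) = 57.5955; S(2,+2) = 70.6999
  k=3: S(3,-3) = 25.3669; S(3,-2) = 31.1385; S(3,-1) = 38.2233; S(3,+0) = 46.9200; S(3,+1) = 57.5955; S(3,+2) = 70.6999; S(3,+3) = 86.7859
Terminal payoffs V(N, j) = max(S_T - K, 0):
  V(3,-3) = 0.000000; V(3,-2) = 0.000000; V(3,-1) = 0.000000; V(3,+0) = 0.000000; V(3,+1) = 8.645476; V(3,+2) = 21.749890; V(3,+3) = 37.835888
Backward induction: V(k, j) = exp(-r*dt) * [p_u * V(k+1, j+1) + p_m * V(k+1, j) + p_d * V(k+1, j-1)]
  V(2,-2) = exp(-r*dt) * [p_u*0.000000 + p_m*0.000000 + p_d*0.000000] = 0.000000
  V(2,-1) = exp(-r*dt) * [p_u*0.000000 + p_m*0.000000 + p_d*0.000000] = 0.000000
  V(2,+0) = exp(-r*dt) * [p_u*8.645476 + p_m*0.000000 + p_d*0.000000] = 1.360608
  V(2,+1) = exp(-r*dt) * [p_u*21.749890 + p_m*8.645476 + p_d*0.000000] = 9.166947
  V(2,+2) = exp(-r*dt) * [p_u*37.835888 + p_m*21.749890 + p_d*8.645476] = 21.916396
  V(1,-1) = exp(-r*dt) * [p_u*1.360608 + p_m*0.000000 + p_d*0.000000] = 0.214130
  V(1,+0) = exp(-r*dt) * [p_u*9.166947 + p_m*1.360608 + p_d*0.000000] = 2.346654
  V(1,+1) = exp(-r*dt) * [p_u*21.916396 + p_m*9.166947 + p_d*1.360608] = 9.777472
  V(0,+0) = exp(-r*dt) * [p_u*9.777472 + p_m*2.346654 + p_d*0.214130] = 3.135293

Answer: Price = V(0,0) = 3.1353


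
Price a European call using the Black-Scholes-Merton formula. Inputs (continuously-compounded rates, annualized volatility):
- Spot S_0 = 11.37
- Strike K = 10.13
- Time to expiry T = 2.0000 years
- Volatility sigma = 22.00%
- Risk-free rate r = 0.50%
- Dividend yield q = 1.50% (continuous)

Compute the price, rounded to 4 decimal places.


Answer: Price = 1.8646

Derivation:
d1 = (ln(S/K) + (r - q + 0.5*sigma^2) * T) / (sigma * sqrt(T)) = 0.46243816
d2 = d1 - sigma * sqrt(T) = 0.15131118
exp(-rT) = 0.99004983; exp(-qT) = 0.97044553
C = S_0 * exp(-qT) * N(d1) - K * exp(-rT) * N(d2)
N(d1) = 0.67811643; N(d2) = 0.56013487
C = 11.3700 * 0.97044553 * 0.67811643 - 10.1300 * 0.99004983 * 0.56013487 = 1.8646


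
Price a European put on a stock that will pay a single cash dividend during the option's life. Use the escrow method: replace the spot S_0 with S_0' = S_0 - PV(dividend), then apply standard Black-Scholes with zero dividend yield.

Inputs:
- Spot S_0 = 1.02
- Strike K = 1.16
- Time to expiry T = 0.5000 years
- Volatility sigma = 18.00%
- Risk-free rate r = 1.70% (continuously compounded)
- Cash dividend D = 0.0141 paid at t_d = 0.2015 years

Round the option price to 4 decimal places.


PV(D) = D * exp(-r * t_d) = 0.0141 * 0.99658036 = 0.01405178
S_0' = S_0 - PV(D) = 1.0200 - 0.01405178 = 1.00594822
d1 = (ln(S_0'/K) + (r + sigma^2/2)*T) / (sigma*sqrt(T)) = -0.98908061
d2 = d1 - sigma*sqrt(T) = -1.11635983
exp(-rT) = 0.99153602
N(-d1) = 0.83868815; N(-d2) = 0.86786593
P = K * exp(-rT) * N(-d2) - S_0' * N(-d1) = 1.1600 * 0.99153602 * 0.86786593 - 1.00594822 * 0.83868815 = 0.1545

Answer: Price = 0.1545


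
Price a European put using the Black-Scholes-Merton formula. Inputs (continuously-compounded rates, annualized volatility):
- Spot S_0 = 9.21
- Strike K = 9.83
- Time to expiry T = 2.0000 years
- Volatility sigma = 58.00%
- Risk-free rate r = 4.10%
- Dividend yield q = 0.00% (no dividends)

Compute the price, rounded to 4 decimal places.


Answer: Price = 2.8305

Derivation:
d1 = (ln(S/K) + (r - q + 0.5*sigma^2) * T) / (sigma * sqrt(T)) = 0.43066572
d2 = d1 - sigma * sqrt(T) = -0.38957815
exp(-rT) = 0.92127196; exp(-qT) = 1.00000000
P = K * exp(-rT) * N(-d2) - S_0 * exp(-qT) * N(-d1)
N(-d1) = 0.33335572; N(-d2) = 0.65157574
P = 9.8300 * 0.92127196 * 0.65157574 - 9.2100 * 1.00000000 * 0.33335572 = 2.8305


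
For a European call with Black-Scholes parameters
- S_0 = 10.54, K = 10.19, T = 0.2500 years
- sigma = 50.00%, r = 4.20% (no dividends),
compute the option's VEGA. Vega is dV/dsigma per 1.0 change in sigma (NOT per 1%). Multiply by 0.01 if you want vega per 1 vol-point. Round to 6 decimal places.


d1 = 0.3020827835; d2 = 0.0520827835
phi(d1) = 0.3811487587; exp(-qT) = 1.0000000000; exp(-rT) = 0.9895549326
Vega = S * exp(-qT) * phi(d1) * sqrt(T) = 10.5400 * 1.0000000000 * 0.3811487587 * 0.5000000000 = 2.008654

Answer: Vega = 2.008654


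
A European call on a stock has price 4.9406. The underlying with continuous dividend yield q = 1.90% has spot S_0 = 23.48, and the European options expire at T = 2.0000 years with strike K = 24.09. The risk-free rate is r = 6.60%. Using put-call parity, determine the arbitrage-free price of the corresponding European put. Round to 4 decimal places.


Put-call parity: C - P = S_0 * exp(-qT) - K * exp(-rT).
S_0 * exp(-qT) = 23.4800 * 0.96271294 = 22.60449985
K * exp(-rT) = 24.0900 * 0.87634100 = 21.11105457
P = C - S*exp(-qT) + K*exp(-rT)
P = 4.9406 - 22.60449985 + 21.11105457 = 3.4472

Answer: Put price = 3.4472


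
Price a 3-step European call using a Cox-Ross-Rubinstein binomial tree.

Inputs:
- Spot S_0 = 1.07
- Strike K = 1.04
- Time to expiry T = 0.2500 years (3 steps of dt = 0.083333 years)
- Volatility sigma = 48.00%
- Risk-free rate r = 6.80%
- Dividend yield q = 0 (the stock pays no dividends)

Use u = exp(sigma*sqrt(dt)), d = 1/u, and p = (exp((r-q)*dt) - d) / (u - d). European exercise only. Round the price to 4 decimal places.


dt = T/N = 0.083333
u = exp(sigma*sqrt(dt)) = 1.148623; d = 1/u = 0.870607
p = (exp((r-q)*dt) - d) / (u - d) = 0.485855
Discount per step: exp(-r*dt) = 0.994349
Stock lattice S(k, i) with i counting down-moves:
  k=0: S(0,0) = 1.0700
  k=1: S(1,0) = 1.2290; S(1,1) = 0.9315
  k=2: S(2,0) = 1.4117; S(2,1) = 1.0700; S(2,2) = 0.8110
  k=3: S(3,0) = 1.6215; S(3,1) = 1.2290; S(3,2) = 0.9315; S(3,3) = 0.7061
Terminal payoffs V(N, i) = max(S_T - K, 0):
  V(3,0) = 0.581499; V(3,1) = 0.189027; V(3,2) = 0.000000; V(3,3) = 0.000000
Backward induction: V(k, i) = exp(-r*dt) * [p * V(k+1, i) + (1-p) * V(k+1, i+1)].
  V(2,0) = exp(-r*dt) * [p*0.581499 + (1-p)*0.189027] = 0.377566
  V(2,1) = exp(-r*dt) * [p*0.189027 + (1-p)*0.000000] = 0.091321
  V(2,2) = exp(-r*dt) * [p*0.000000 + (1-p)*0.000000] = 0.000000
  V(1,0) = exp(-r*dt) * [p*0.377566 + (1-p)*0.091321] = 0.229092
  V(1,1) = exp(-r*dt) * [p*0.091321 + (1-p)*0.000000] = 0.044118
  V(0,0) = exp(-r*dt) * [p*0.229092 + (1-p)*0.044118] = 0.133231

Answer: Price = V(0,0) = 0.1332


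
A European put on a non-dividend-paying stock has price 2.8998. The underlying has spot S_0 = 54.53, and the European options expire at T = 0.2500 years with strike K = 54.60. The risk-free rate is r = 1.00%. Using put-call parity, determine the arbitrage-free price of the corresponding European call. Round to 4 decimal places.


Answer: Call price = 2.9661

Derivation:
Put-call parity: C - P = S_0 * exp(-qT) - K * exp(-rT).
S_0 * exp(-qT) = 54.5300 * 1.00000000 = 54.53000000
K * exp(-rT) = 54.6000 * 0.99750312 = 54.46367048
C = P + S*exp(-qT) - K*exp(-rT)
C = 2.8998 + 54.53000000 - 54.46367048 = 2.9661


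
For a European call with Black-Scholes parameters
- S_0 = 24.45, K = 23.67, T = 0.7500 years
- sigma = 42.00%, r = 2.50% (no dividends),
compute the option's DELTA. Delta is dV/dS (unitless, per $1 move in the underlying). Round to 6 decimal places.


Answer: Delta = 0.626482

Derivation:
d1 = 0.3225512782; d2 = -0.0411793914
phi(d1) = 0.3787199759; exp(-qT) = 1.0000000000; exp(-rT) = 0.9814246877
N(d1) = 0.6264824514
Delta = exp(-qT) * N(d1) = 1.0000000000 * 0.6264824514 = 0.626482


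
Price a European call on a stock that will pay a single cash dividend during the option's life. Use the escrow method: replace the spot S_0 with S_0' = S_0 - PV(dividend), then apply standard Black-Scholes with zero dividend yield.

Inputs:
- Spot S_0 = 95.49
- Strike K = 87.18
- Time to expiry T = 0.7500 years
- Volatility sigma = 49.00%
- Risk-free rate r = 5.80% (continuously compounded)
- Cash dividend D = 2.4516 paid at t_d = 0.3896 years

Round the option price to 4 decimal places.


PV(D) = D * exp(-r * t_d) = 2.4516 * 0.97765660 = 2.39682291
S_0' = S_0 - PV(D) = 95.4900 - 2.39682291 = 93.09317709
d1 = (ln(S_0'/K) + (r + sigma^2/2)*T) / (sigma*sqrt(T)) = 0.46933498
d2 = d1 - sigma*sqrt(T) = 0.04498254
exp(-rT) = 0.95743255
N(d1) = 0.68058489; N(d2) = 0.51793939
C = S_0' * N(d1) - K * exp(-rT) * N(d2) = 93.09317709 * 0.68058489 - 87.1800 * 0.95743255 * 0.51793939 = 20.1259

Answer: Price = 20.1259


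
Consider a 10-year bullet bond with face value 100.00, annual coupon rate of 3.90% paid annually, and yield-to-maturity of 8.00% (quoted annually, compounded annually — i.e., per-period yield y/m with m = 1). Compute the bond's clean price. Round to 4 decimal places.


Coupon per period c = face * coupon_rate / m = 3.900000
Periods per year m = 1; per-period yield y/m = 0.080000
Number of cashflows N = 10
Cashflows (t years, CF_t, discount factor 1/(1+y/m)^(m*t), PV):
  t = 1.0000: CF_t = 3.900000, DF = 0.925926, PV = 3.611111
  t = 2.0000: CF_t = 3.900000, DF = 0.857339, PV = 3.343621
  t = 3.0000: CF_t = 3.900000, DF = 0.793832, PV = 3.095946
  t = 4.0000: CF_t = 3.900000, DF = 0.735030, PV = 2.866616
  t = 5.0000: CF_t = 3.900000, DF = 0.680583, PV = 2.654274
  t = 6.0000: CF_t = 3.900000, DF = 0.630170, PV = 2.457662
  t = 7.0000: CF_t = 3.900000, DF = 0.583490, PV = 2.275613
  t = 8.0000: CF_t = 3.900000, DF = 0.540269, PV = 2.107049
  t = 9.0000: CF_t = 3.900000, DF = 0.500249, PV = 1.950971
  t = 10.0000: CF_t = 103.900000, DF = 0.463193, PV = 48.125803
Price P = sum_t PV_t = 72.488666

Answer: Price = 72.4887


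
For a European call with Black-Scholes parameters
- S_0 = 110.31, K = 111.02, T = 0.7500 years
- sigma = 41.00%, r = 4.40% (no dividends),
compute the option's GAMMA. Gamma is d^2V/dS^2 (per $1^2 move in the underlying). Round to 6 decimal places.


Answer: Gamma = 0.009866

Derivation:
d1 = 0.2524054801; d2 = -0.1026649354
phi(d1) = 0.3864345381; exp(-qT) = 1.0000000000; exp(-rT) = 0.9675385596
Gamma = exp(-qT) * phi(d1) / (S * sigma * sqrt(T)) = 1.0000000000 * 0.3864345381 / (110.3100 * 0.4100 * 0.8660254038) = 0.009866


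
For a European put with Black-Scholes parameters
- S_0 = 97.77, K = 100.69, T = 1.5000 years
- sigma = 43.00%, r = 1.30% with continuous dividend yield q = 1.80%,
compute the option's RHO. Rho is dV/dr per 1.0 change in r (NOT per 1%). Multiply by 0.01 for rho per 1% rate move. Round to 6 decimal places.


d1 = 0.1931988354; d2 = -0.3334414593
phi(d1) = 0.3915659088; exp(-qT) = 0.9733612415; exp(-rT) = 0.9806888952
N(-d2) = 0.6305994640
Rho = -K*T*exp(-rT)*N(-d2) = -100.6900 * 1.5000 * 0.9806888952 * 0.6305994640 = -93.403350

Answer: Rho = -93.403350


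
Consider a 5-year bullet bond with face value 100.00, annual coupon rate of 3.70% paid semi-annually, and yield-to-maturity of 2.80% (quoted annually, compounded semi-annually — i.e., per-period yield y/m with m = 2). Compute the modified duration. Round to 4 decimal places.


Answer: Modified duration = 4.5563

Derivation:
Coupon per period c = face * coupon_rate / m = 1.850000
Periods per year m = 2; per-period yield y/m = 0.014000
Number of cashflows N = 10
Cashflows (t years, CF_t, discount factor 1/(1+y/m)^(m*t), PV):
  t = 0.5000: CF_t = 1.850000, DF = 0.986193, PV = 1.824458
  t = 1.0000: CF_t = 1.850000, DF = 0.972577, PV = 1.799268
  t = 1.5000: CF_t = 1.850000, DF = 0.959149, PV = 1.774426
  t = 2.0000: CF_t = 1.850000, DF = 0.945906, PV = 1.749927
  t = 2.5000: CF_t = 1.850000, DF = 0.932847, PV = 1.725766
  t = 3.0000: CF_t = 1.850000, DF = 0.919967, PV = 1.701939
  t = 3.5000: CF_t = 1.850000, DF = 0.907265, PV = 1.678441
  t = 4.0000: CF_t = 1.850000, DF = 0.894739, PV = 1.655267
  t = 4.5000: CF_t = 1.850000, DF = 0.882386, PV = 1.632413
  t = 5.0000: CF_t = 101.850000, DF = 0.870203, PV = 88.630150
Price P = sum_t PV_t = 104.172055
First compute Macaulay numerator sum_t t * PV_t:
  t * PV_t at t = 0.5000: 0.912229
  t * PV_t at t = 1.0000: 1.799268
  t * PV_t at t = 1.5000: 2.661639
  t * PV_t at t = 2.0000: 3.499854
  t * PV_t at t = 2.5000: 4.314415
  t * PV_t at t = 3.0000: 5.105817
  t * PV_t at t = 3.5000: 5.874543
  t * PV_t at t = 4.0000: 6.621068
  t * PV_t at t = 4.5000: 7.345860
  t * PV_t at t = 5.0000: 443.150749
Macaulay duration D = 481.285442 / 104.172055 = 4.620101
Modified duration = D / (1 + y/m) = 4.620101 / (1 + 0.014000) = 4.556313


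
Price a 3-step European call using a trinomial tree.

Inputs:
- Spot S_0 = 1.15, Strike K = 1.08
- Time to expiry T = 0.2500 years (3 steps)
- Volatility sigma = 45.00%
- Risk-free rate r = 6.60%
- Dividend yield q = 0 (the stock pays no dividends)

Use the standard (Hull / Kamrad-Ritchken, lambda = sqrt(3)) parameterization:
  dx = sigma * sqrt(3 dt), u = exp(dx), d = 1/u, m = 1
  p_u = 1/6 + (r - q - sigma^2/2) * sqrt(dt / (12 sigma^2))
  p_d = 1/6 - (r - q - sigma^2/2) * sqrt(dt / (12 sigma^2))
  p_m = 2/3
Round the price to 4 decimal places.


dt = T/N = 0.083333; dx = sigma*sqrt(3*dt) = 0.225000
u = exp(dx) = 1.252323; d = 1/u = 0.798516
p_u = 0.160139, p_m = 0.666667, p_d = 0.173194
Discount per step: exp(-r*dt) = 0.994515
Stock lattice S(k, j) with j the centered position index:
  k=0: S(0,+0) = 1.1500
  k=1: S(1,-1) = 0.9183; S(1,+0) = 1.1500; S(1,+1) = 1.4402
  k=2: S(2,-2) = 0.7333; S(2,-1) = 0.9183; S(2,+0) = 1.1500; S(2,+1) = 1.4402; S(2,+2) = 1.8036
  k=3: S(3,-3) = 0.5855; S(3,-2) = 0.7333; S(3,-1) = 0.9183; S(3,+0) = 1.1500; S(3,+1) = 1.4402; S(3,+2) = 1.8036; S(3,+3) = 2.2586
Terminal payoffs V(N, j) = max(S_T - K, 0):
  V(3,-3) = 0.000000; V(3,-2) = 0.000000; V(3,-1) = 0.000000; V(3,+0) = 0.070000; V(3,+1) = 0.360171; V(3,+2) = 0.723559; V(3,+3) = 1.178638
Backward induction: V(k, j) = exp(-r*dt) * [p_u * V(k+1, j+1) + p_m * V(k+1, j) + p_d * V(k+1, j-1)]
  V(2,-2) = exp(-r*dt) * [p_u*0.000000 + p_m*0.000000 + p_d*0.000000] = 0.000000
  V(2,-1) = exp(-r*dt) * [p_u*0.070000 + p_m*0.000000 + p_d*0.000000] = 0.011148
  V(2,+0) = exp(-r*dt) * [p_u*0.360171 + p_m*0.070000 + p_d*0.000000] = 0.103772
  V(2,+1) = exp(-r*dt) * [p_u*0.723559 + p_m*0.360171 + p_d*0.070000] = 0.366089
  V(2,+2) = exp(-r*dt) * [p_u*1.178638 + p_m*0.723559 + p_d*0.360171] = 0.729475
  V(1,-1) = exp(-r*dt) * [p_u*0.103772 + p_m*0.011148 + p_d*0.000000] = 0.023918
  V(1,+0) = exp(-r*dt) * [p_u*0.366089 + p_m*0.103772 + p_d*0.011148] = 0.129025
  V(1,+1) = exp(-r*dt) * [p_u*0.729475 + p_m*0.366089 + p_d*0.103772] = 0.376771
  V(0,+0) = exp(-r*dt) * [p_u*0.376771 + p_m*0.129025 + p_d*0.023918] = 0.149670

Answer: Price = V(0,0) = 0.1497
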